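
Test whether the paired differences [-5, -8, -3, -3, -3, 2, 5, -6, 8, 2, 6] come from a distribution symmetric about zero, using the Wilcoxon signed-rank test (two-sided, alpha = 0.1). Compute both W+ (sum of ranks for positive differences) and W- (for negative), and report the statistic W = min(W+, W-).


Step 1: Drop any zero differences (none here) and take |d_i|.
|d| = [5, 8, 3, 3, 3, 2, 5, 6, 8, 2, 6]
Step 2: Midrank |d_i| (ties get averaged ranks).
ranks: |5|->6.5, |8|->10.5, |3|->4, |3|->4, |3|->4, |2|->1.5, |5|->6.5, |6|->8.5, |8|->10.5, |2|->1.5, |6|->8.5
Step 3: Attach original signs; sum ranks with positive sign and with negative sign.
W+ = 1.5 + 6.5 + 10.5 + 1.5 + 8.5 = 28.5
W- = 6.5 + 10.5 + 4 + 4 + 4 + 8.5 = 37.5
(Check: W+ + W- = 66 should equal n(n+1)/2 = 66.)
Step 4: Test statistic W = min(W+, W-) = 28.5.
Step 5: Ties in |d|, so use the tie-corrected normal approximation.
        E[W] = n(n+1)/4 = 11*12/4 = 33.
        Tie groups: |d|=2 (t=2), |d|=3 (t=3), |d|=5 (t=2), |d|=6 (t=2), |d|=8 (t=2); sum(t^3 - t) = 48.
        Var[W] = n(n+1)(2n+1)/24 - sum(t^3-t)/48 = 3036/24 - 48/48 = 125.5.
        z = (W - E[W]) / sqrt(Var[W]) = (28.5 - 33) / 11.2027 = -0.4017.
        Two-sided p = 2*Phi(z) = 0.687912.
Step 6: alpha = 0.1. fail to reject H0.

W+ = 28.5, W- = 37.5, W = min = 28.5, p = 0.687912, fail to reject H0.


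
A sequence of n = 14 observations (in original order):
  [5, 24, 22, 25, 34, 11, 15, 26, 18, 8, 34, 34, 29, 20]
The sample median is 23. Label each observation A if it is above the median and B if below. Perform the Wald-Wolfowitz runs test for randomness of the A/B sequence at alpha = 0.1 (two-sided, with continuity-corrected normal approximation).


Step 1: Compute median = 23; label A = above, B = below.
Labels in order: BABAABBABBAAAB  (n_A = 7, n_B = 7)
Step 2: Count runs R = 9.
Step 3: Under H0 (random ordering), E[R] = 2*n_A*n_B/(n_A+n_B) + 1 = 2*7*7/14 + 1 = 8.0000.
        Var[R] = 2*n_A*n_B*(2*n_A*n_B - n_A - n_B) / ((n_A+n_B)^2 * (n_A+n_B-1)) = 8232/2548 = 3.2308.
        SD[R] = 1.7974.
Step 4: Continuity-corrected z = (R - 0.5 - E[R]) / SD[R] = (9 - 0.5 - 8.0000) / 1.7974 = 0.2782.
Step 5: Two-sided p-value via normal approximation = 2*(1 - Phi(|z|)) = 0.780879.
Step 6: alpha = 0.1. fail to reject H0.

R = 9, z = 0.2782, p = 0.780879, fail to reject H0.


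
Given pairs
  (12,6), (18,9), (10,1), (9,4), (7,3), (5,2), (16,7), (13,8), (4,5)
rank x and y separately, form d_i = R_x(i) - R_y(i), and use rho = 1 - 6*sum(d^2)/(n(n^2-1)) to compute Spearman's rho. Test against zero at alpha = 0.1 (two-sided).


Step 1: Rank x and y separately (midranks; no ties here).
rank(x): 12->6, 18->9, 10->5, 9->4, 7->3, 5->2, 16->8, 13->7, 4->1
rank(y): 6->6, 9->9, 1->1, 4->4, 3->3, 2->2, 7->7, 8->8, 5->5
Step 2: d_i = R_x(i) - R_y(i); compute d_i^2.
  (6-6)^2=0, (9-9)^2=0, (5-1)^2=16, (4-4)^2=0, (3-3)^2=0, (2-2)^2=0, (8-7)^2=1, (7-8)^2=1, (1-5)^2=16
sum(d^2) = 34.
Step 3: rho = 1 - 6*34 / (9*(9^2 - 1)) = 1 - 204/720 = 0.716667.
Step 4: Under H0, t = rho * sqrt((n-2)/(1-rho^2)) = 2.7188 ~ t(7).
Step 5: Two-sided p-value from the t-distribution with 7 df = 0.029818.
Step 6: alpha = 0.1. reject H0.

rho = 0.7167, p = 0.029818, reject H0 at alpha = 0.1.


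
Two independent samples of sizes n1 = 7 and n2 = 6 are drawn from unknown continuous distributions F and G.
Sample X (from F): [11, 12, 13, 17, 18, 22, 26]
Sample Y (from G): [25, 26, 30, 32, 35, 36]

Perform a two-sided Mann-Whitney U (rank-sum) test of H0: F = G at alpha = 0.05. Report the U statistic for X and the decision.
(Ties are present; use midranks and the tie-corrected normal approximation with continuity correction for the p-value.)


Step 1: Combine and sort all 13 observations; assign midranks.
sorted (value, group): (11,X), (12,X), (13,X), (17,X), (18,X), (22,X), (25,Y), (26,X), (26,Y), (30,Y), (32,Y), (35,Y), (36,Y)
ranks: 11->1, 12->2, 13->3, 17->4, 18->5, 22->6, 25->7, 26->8.5, 26->8.5, 30->10, 32->11, 35->12, 36->13
Step 2: Rank sum for X: R1 = 1 + 2 + 3 + 4 + 5 + 6 + 8.5 = 29.5.
Step 3: U_X = R1 - n1(n1+1)/2 = 29.5 - 7*8/2 = 29.5 - 28 = 1.5.
       U_Y = n1*n2 - U_X = 42 - 1.5 = 40.5.
Step 4: Ties are present, so use the tie-corrected normal approximation (with continuity correction) for the p-value.
Step 5: p-value = 0.006567; compare to alpha = 0.05. reject H0.

U_X = 1.5, p = 0.006567, reject H0 at alpha = 0.05.


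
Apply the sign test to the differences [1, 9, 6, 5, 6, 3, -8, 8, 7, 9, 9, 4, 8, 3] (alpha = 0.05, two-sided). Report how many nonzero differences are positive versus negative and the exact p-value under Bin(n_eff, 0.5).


Step 1: Discard zero differences. Original n = 14; n_eff = number of nonzero differences = 14.
Nonzero differences (with sign): +1, +9, +6, +5, +6, +3, -8, +8, +7, +9, +9, +4, +8, +3
Step 2: Count signs: positive = 13, negative = 1.
Step 3: Under H0: P(positive) = 0.5, so the number of positives S ~ Bin(14, 0.5).
Step 4: Two-sided exact p-value = sum of Bin(14,0.5) probabilities at or below the observed probability = 0.001831.
Step 5: alpha = 0.05. reject H0.

n_eff = 14, pos = 13, neg = 1, p = 0.001831, reject H0.


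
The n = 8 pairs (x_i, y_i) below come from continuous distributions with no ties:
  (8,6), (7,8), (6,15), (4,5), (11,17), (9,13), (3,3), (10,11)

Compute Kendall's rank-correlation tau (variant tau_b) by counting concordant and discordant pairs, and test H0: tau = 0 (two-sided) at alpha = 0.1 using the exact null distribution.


Step 1: Enumerate the 28 unordered pairs (i,j) with i<j and classify each by sign(x_j-x_i) * sign(y_j-y_i).
  (1,2):dx=-1,dy=+2->D; (1,3):dx=-2,dy=+9->D; (1,4):dx=-4,dy=-1->C; (1,5):dx=+3,dy=+11->C
  (1,6):dx=+1,dy=+7->C; (1,7):dx=-5,dy=-3->C; (1,8):dx=+2,dy=+5->C; (2,3):dx=-1,dy=+7->D
  (2,4):dx=-3,dy=-3->C; (2,5):dx=+4,dy=+9->C; (2,6):dx=+2,dy=+5->C; (2,7):dx=-4,dy=-5->C
  (2,8):dx=+3,dy=+3->C; (3,4):dx=-2,dy=-10->C; (3,5):dx=+5,dy=+2->C; (3,6):dx=+3,dy=-2->D
  (3,7):dx=-3,dy=-12->C; (3,8):dx=+4,dy=-4->D; (4,5):dx=+7,dy=+12->C; (4,6):dx=+5,dy=+8->C
  (4,7):dx=-1,dy=-2->C; (4,8):dx=+6,dy=+6->C; (5,6):dx=-2,dy=-4->C; (5,7):dx=-8,dy=-14->C
  (5,8):dx=-1,dy=-6->C; (6,7):dx=-6,dy=-10->C; (6,8):dx=+1,dy=-2->D; (7,8):dx=+7,dy=+8->C
Step 2: C = 22, D = 6, total pairs = 28.
Step 3: tau = (C - D)/(n(n-1)/2) = (22 - 6)/28 = 0.571429.
Step 4: Exact two-sided p-value (enumerate n! = 40320 permutations of y under H0): p = 0.061012.
Step 5: alpha = 0.1. reject H0.

tau_b = 0.5714 (C=22, D=6), p = 0.061012, reject H0.


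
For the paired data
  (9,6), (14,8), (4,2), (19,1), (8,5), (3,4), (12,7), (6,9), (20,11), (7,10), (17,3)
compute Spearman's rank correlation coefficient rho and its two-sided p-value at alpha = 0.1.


Step 1: Rank x and y separately (midranks; no ties here).
rank(x): 9->6, 14->8, 4->2, 19->10, 8->5, 3->1, 12->7, 6->3, 20->11, 7->4, 17->9
rank(y): 6->6, 8->8, 2->2, 1->1, 5->5, 4->4, 7->7, 9->9, 11->11, 10->10, 3->3
Step 2: d_i = R_x(i) - R_y(i); compute d_i^2.
  (6-6)^2=0, (8-8)^2=0, (2-2)^2=0, (10-1)^2=81, (5-5)^2=0, (1-4)^2=9, (7-7)^2=0, (3-9)^2=36, (11-11)^2=0, (4-10)^2=36, (9-3)^2=36
sum(d^2) = 198.
Step 3: rho = 1 - 6*198 / (11*(11^2 - 1)) = 1 - 1188/1320 = 0.100000.
Step 4: Under H0, t = rho * sqrt((n-2)/(1-rho^2)) = 0.3015 ~ t(9).
Step 5: Two-sided p-value from the t-distribution with 9 df = 0.769875.
Step 6: alpha = 0.1. fail to reject H0.

rho = 0.1000, p = 0.769875, fail to reject H0 at alpha = 0.1.


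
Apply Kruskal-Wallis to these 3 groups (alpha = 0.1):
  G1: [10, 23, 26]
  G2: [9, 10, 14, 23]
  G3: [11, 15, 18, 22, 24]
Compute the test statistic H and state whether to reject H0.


Step 1: Combine all N = 12 observations and assign midranks.
sorted (value, group, rank): (9,G2,1), (10,G1,2.5), (10,G2,2.5), (11,G3,4), (14,G2,5), (15,G3,6), (18,G3,7), (22,G3,8), (23,G1,9.5), (23,G2,9.5), (24,G3,11), (26,G1,12)
Step 2: Sum ranks within each group.
R_1 = 24 (n_1 = 3)
R_2 = 18 (n_2 = 4)
R_3 = 36 (n_3 = 5)
Step 3: H = 12/(N(N+1)) * sum(R_i^2/n_i) - 3(N+1)
     = 12/(12*13) * (24^2/3 + 18^2/4 + 36^2/5) - 3*13
     = 0.076923 * 532.2 - 39
     = 1.938462.
Step 4: Ties present; correction factor C = 1 - 12/(12^3 - 12) = 0.993007. Corrected H = 1.938462 / 0.993007 = 1.952113.
Step 5: Under H0, H ~ chi^2(2); p-value = 0.376794.
Step 6: alpha = 0.1. fail to reject H0.

H = 1.9521, df = 2, p = 0.376794, fail to reject H0.


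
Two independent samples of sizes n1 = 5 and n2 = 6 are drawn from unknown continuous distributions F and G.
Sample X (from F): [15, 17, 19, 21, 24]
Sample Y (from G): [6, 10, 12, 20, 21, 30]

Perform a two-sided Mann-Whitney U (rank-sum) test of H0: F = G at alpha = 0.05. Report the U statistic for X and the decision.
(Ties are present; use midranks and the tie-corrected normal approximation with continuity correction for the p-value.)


Step 1: Combine and sort all 11 observations; assign midranks.
sorted (value, group): (6,Y), (10,Y), (12,Y), (15,X), (17,X), (19,X), (20,Y), (21,X), (21,Y), (24,X), (30,Y)
ranks: 6->1, 10->2, 12->3, 15->4, 17->5, 19->6, 20->7, 21->8.5, 21->8.5, 24->10, 30->11
Step 2: Rank sum for X: R1 = 4 + 5 + 6 + 8.5 + 10 = 33.5.
Step 3: U_X = R1 - n1(n1+1)/2 = 33.5 - 5*6/2 = 33.5 - 15 = 18.5.
       U_Y = n1*n2 - U_X = 30 - 18.5 = 11.5.
Step 4: Ties are present, so use the tie-corrected normal approximation (with continuity correction) for the p-value.
Step 5: p-value = 0.583025; compare to alpha = 0.05. fail to reject H0.

U_X = 18.5, p = 0.583025, fail to reject H0 at alpha = 0.05.


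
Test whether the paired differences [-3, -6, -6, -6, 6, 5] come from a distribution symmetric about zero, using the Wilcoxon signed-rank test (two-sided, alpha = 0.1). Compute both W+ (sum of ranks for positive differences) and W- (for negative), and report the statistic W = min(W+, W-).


Step 1: Drop any zero differences (none here) and take |d_i|.
|d| = [3, 6, 6, 6, 6, 5]
Step 2: Midrank |d_i| (ties get averaged ranks).
ranks: |3|->1, |6|->4.5, |6|->4.5, |6|->4.5, |6|->4.5, |5|->2
Step 3: Attach original signs; sum ranks with positive sign and with negative sign.
W+ = 4.5 + 2 = 6.5
W- = 1 + 4.5 + 4.5 + 4.5 = 14.5
(Check: W+ + W- = 21 should equal n(n+1)/2 = 21.)
Step 4: Test statistic W = min(W+, W-) = 6.5.
Step 5: Ties in |d|, so use the tie-corrected normal approximation.
        E[W] = n(n+1)/4 = 6*7/4 = 10.5.
        Tie groups: |d|=6 (t=4); sum(t^3 - t) = 60.
        Var[W] = n(n+1)(2n+1)/24 - sum(t^3-t)/48 = 546/24 - 60/48 = 21.5.
        z = (W - E[W]) / sqrt(Var[W]) = (6.5 - 10.5) / 4.6368 = -0.8627.
        Two-sided p = 2*Phi(z) = 0.388323.
Step 6: alpha = 0.1. fail to reject H0.

W+ = 6.5, W- = 14.5, W = min = 6.5, p = 0.388323, fail to reject H0.


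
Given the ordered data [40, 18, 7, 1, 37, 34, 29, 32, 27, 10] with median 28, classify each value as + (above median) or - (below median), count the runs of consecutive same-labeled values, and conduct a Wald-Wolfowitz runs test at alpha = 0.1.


Step 1: Compute median = 28; label A = above, B = below.
Labels in order: ABBBAAAABB  (n_A = 5, n_B = 5)
Step 2: Count runs R = 4.
Step 3: Under H0 (random ordering), E[R] = 2*n_A*n_B/(n_A+n_B) + 1 = 2*5*5/10 + 1 = 6.0000.
        Var[R] = 2*n_A*n_B*(2*n_A*n_B - n_A - n_B) / ((n_A+n_B)^2 * (n_A+n_B-1)) = 2000/900 = 2.2222.
        SD[R] = 1.4907.
Step 4: Continuity-corrected z = (R + 0.5 - E[R]) / SD[R] = (4 + 0.5 - 6.0000) / 1.4907 = -1.0062.
Step 5: Two-sided p-value via normal approximation = 2*(1 - Phi(|z|)) = 0.314305.
Step 6: alpha = 0.1. fail to reject H0.

R = 4, z = -1.0062, p = 0.314305, fail to reject H0.


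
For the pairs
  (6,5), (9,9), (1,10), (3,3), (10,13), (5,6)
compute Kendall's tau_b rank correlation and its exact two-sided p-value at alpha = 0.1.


Step 1: Enumerate the 15 unordered pairs (i,j) with i<j and classify each by sign(x_j-x_i) * sign(y_j-y_i).
  (1,2):dx=+3,dy=+4->C; (1,3):dx=-5,dy=+5->D; (1,4):dx=-3,dy=-2->C; (1,5):dx=+4,dy=+8->C
  (1,6):dx=-1,dy=+1->D; (2,3):dx=-8,dy=+1->D; (2,4):dx=-6,dy=-6->C; (2,5):dx=+1,dy=+4->C
  (2,6):dx=-4,dy=-3->C; (3,4):dx=+2,dy=-7->D; (3,5):dx=+9,dy=+3->C; (3,6):dx=+4,dy=-4->D
  (4,5):dx=+7,dy=+10->C; (4,6):dx=+2,dy=+3->C; (5,6):dx=-5,dy=-7->C
Step 2: C = 10, D = 5, total pairs = 15.
Step 3: tau = (C - D)/(n(n-1)/2) = (10 - 5)/15 = 0.333333.
Step 4: Exact two-sided p-value (enumerate n! = 720 permutations of y under H0): p = 0.469444.
Step 5: alpha = 0.1. fail to reject H0.

tau_b = 0.3333 (C=10, D=5), p = 0.469444, fail to reject H0.


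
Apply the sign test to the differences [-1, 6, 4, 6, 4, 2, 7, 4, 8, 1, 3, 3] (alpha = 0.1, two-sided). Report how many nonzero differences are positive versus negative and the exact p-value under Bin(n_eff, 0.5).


Step 1: Discard zero differences. Original n = 12; n_eff = number of nonzero differences = 12.
Nonzero differences (with sign): -1, +6, +4, +6, +4, +2, +7, +4, +8, +1, +3, +3
Step 2: Count signs: positive = 11, negative = 1.
Step 3: Under H0: P(positive) = 0.5, so the number of positives S ~ Bin(12, 0.5).
Step 4: Two-sided exact p-value = sum of Bin(12,0.5) probabilities at or below the observed probability = 0.006348.
Step 5: alpha = 0.1. reject H0.

n_eff = 12, pos = 11, neg = 1, p = 0.006348, reject H0.


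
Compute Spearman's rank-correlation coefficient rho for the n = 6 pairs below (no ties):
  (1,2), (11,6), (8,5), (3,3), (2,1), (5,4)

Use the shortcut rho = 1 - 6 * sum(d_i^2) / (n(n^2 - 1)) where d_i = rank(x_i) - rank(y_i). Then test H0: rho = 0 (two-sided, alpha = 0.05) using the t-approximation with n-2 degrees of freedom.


Step 1: Rank x and y separately (midranks; no ties here).
rank(x): 1->1, 11->6, 8->5, 3->3, 2->2, 5->4
rank(y): 2->2, 6->6, 5->5, 3->3, 1->1, 4->4
Step 2: d_i = R_x(i) - R_y(i); compute d_i^2.
  (1-2)^2=1, (6-6)^2=0, (5-5)^2=0, (3-3)^2=0, (2-1)^2=1, (4-4)^2=0
sum(d^2) = 2.
Step 3: rho = 1 - 6*2 / (6*(6^2 - 1)) = 1 - 12/210 = 0.942857.
Step 4: Under H0, t = rho * sqrt((n-2)/(1-rho^2)) = 5.6595 ~ t(4).
Step 5: Two-sided p-value from the t-distribution with 4 df = 0.004805.
Step 6: alpha = 0.05. reject H0.

rho = 0.9429, p = 0.004805, reject H0 at alpha = 0.05.


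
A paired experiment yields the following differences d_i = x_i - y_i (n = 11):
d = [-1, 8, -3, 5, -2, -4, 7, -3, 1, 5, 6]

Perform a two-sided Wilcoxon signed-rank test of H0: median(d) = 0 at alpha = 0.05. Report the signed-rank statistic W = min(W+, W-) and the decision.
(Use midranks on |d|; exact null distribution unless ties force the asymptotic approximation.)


Step 1: Drop any zero differences (none here) and take |d_i|.
|d| = [1, 8, 3, 5, 2, 4, 7, 3, 1, 5, 6]
Step 2: Midrank |d_i| (ties get averaged ranks).
ranks: |1|->1.5, |8|->11, |3|->4.5, |5|->7.5, |2|->3, |4|->6, |7|->10, |3|->4.5, |1|->1.5, |5|->7.5, |6|->9
Step 3: Attach original signs; sum ranks with positive sign and with negative sign.
W+ = 11 + 7.5 + 10 + 1.5 + 7.5 + 9 = 46.5
W- = 1.5 + 4.5 + 3 + 6 + 4.5 = 19.5
(Check: W+ + W- = 66 should equal n(n+1)/2 = 66.)
Step 4: Test statistic W = min(W+, W-) = 19.5.
Step 5: Ties in |d|, so use the tie-corrected normal approximation.
        E[W] = n(n+1)/4 = 11*12/4 = 33.
        Tie groups: |d|=1 (t=2), |d|=3 (t=2), |d|=5 (t=2); sum(t^3 - t) = 18.
        Var[W] = n(n+1)(2n+1)/24 - sum(t^3-t)/48 = 3036/24 - 18/48 = 126.125.
        z = (W - E[W]) / sqrt(Var[W]) = (19.5 - 33) / 11.2305 = -1.2021.
        Two-sided p = 2*Phi(z) = 0.229333.
Step 6: alpha = 0.05. fail to reject H0.

W+ = 46.5, W- = 19.5, W = min = 19.5, p = 0.229333, fail to reject H0.


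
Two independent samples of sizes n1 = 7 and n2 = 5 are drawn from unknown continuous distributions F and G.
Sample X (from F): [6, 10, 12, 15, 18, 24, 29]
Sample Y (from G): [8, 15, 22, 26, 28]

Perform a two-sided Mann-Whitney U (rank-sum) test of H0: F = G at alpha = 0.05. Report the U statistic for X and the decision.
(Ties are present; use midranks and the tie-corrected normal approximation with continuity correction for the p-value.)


Step 1: Combine and sort all 12 observations; assign midranks.
sorted (value, group): (6,X), (8,Y), (10,X), (12,X), (15,X), (15,Y), (18,X), (22,Y), (24,X), (26,Y), (28,Y), (29,X)
ranks: 6->1, 8->2, 10->3, 12->4, 15->5.5, 15->5.5, 18->7, 22->8, 24->9, 26->10, 28->11, 29->12
Step 2: Rank sum for X: R1 = 1 + 3 + 4 + 5.5 + 7 + 9 + 12 = 41.5.
Step 3: U_X = R1 - n1(n1+1)/2 = 41.5 - 7*8/2 = 41.5 - 28 = 13.5.
       U_Y = n1*n2 - U_X = 35 - 13.5 = 21.5.
Step 4: Ties are present, so use the tie-corrected normal approximation (with continuity correction) for the p-value.
Step 5: p-value = 0.569088; compare to alpha = 0.05. fail to reject H0.

U_X = 13.5, p = 0.569088, fail to reject H0 at alpha = 0.05.


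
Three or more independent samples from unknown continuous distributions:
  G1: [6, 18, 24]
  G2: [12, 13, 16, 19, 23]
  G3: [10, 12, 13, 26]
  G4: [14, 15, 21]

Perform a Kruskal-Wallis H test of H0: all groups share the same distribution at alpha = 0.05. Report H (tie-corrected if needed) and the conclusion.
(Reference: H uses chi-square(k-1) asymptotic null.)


Step 1: Combine all N = 15 observations and assign midranks.
sorted (value, group, rank): (6,G1,1), (10,G3,2), (12,G2,3.5), (12,G3,3.5), (13,G2,5.5), (13,G3,5.5), (14,G4,7), (15,G4,8), (16,G2,9), (18,G1,10), (19,G2,11), (21,G4,12), (23,G2,13), (24,G1,14), (26,G3,15)
Step 2: Sum ranks within each group.
R_1 = 25 (n_1 = 3)
R_2 = 42 (n_2 = 5)
R_3 = 26 (n_3 = 4)
R_4 = 27 (n_4 = 3)
Step 3: H = 12/(N(N+1)) * sum(R_i^2/n_i) - 3(N+1)
     = 12/(15*16) * (25^2/3 + 42^2/5 + 26^2/4 + 27^2/3) - 3*16
     = 0.050000 * 973.133 - 48
     = 0.656667.
Step 4: Ties present; correction factor C = 1 - 12/(15^3 - 15) = 0.996429. Corrected H = 0.656667 / 0.996429 = 0.659020.
Step 5: Under H0, H ~ chi^2(3); p-value = 0.882798.
Step 6: alpha = 0.05. fail to reject H0.

H = 0.6590, df = 3, p = 0.882798, fail to reject H0.


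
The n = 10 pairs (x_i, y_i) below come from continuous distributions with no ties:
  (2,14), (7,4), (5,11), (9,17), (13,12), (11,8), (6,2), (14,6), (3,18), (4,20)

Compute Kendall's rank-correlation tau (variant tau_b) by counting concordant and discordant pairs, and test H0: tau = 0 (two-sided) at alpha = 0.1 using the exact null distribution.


Step 1: Enumerate the 45 unordered pairs (i,j) with i<j and classify each by sign(x_j-x_i) * sign(y_j-y_i).
  (1,2):dx=+5,dy=-10->D; (1,3):dx=+3,dy=-3->D; (1,4):dx=+7,dy=+3->C; (1,5):dx=+11,dy=-2->D
  (1,6):dx=+9,dy=-6->D; (1,7):dx=+4,dy=-12->D; (1,8):dx=+12,dy=-8->D; (1,9):dx=+1,dy=+4->C
  (1,10):dx=+2,dy=+6->C; (2,3):dx=-2,dy=+7->D; (2,4):dx=+2,dy=+13->C; (2,5):dx=+6,dy=+8->C
  (2,6):dx=+4,dy=+4->C; (2,7):dx=-1,dy=-2->C; (2,8):dx=+7,dy=+2->C; (2,9):dx=-4,dy=+14->D
  (2,10):dx=-3,dy=+16->D; (3,4):dx=+4,dy=+6->C; (3,5):dx=+8,dy=+1->C; (3,6):dx=+6,dy=-3->D
  (3,7):dx=+1,dy=-9->D; (3,8):dx=+9,dy=-5->D; (3,9):dx=-2,dy=+7->D; (3,10):dx=-1,dy=+9->D
  (4,5):dx=+4,dy=-5->D; (4,6):dx=+2,dy=-9->D; (4,7):dx=-3,dy=-15->C; (4,8):dx=+5,dy=-11->D
  (4,9):dx=-6,dy=+1->D; (4,10):dx=-5,dy=+3->D; (5,6):dx=-2,dy=-4->C; (5,7):dx=-7,dy=-10->C
  (5,8):dx=+1,dy=-6->D; (5,9):dx=-10,dy=+6->D; (5,10):dx=-9,dy=+8->D; (6,7):dx=-5,dy=-6->C
  (6,8):dx=+3,dy=-2->D; (6,9):dx=-8,dy=+10->D; (6,10):dx=-7,dy=+12->D; (7,8):dx=+8,dy=+4->C
  (7,9):dx=-3,dy=+16->D; (7,10):dx=-2,dy=+18->D; (8,9):dx=-11,dy=+12->D; (8,10):dx=-10,dy=+14->D
  (9,10):dx=+1,dy=+2->C
Step 2: C = 16, D = 29, total pairs = 45.
Step 3: tau = (C - D)/(n(n-1)/2) = (16 - 29)/45 = -0.288889.
Step 4: Exact two-sided p-value (enumerate n! = 3628800 permutations of y under H0): p = 0.291248.
Step 5: alpha = 0.1. fail to reject H0.

tau_b = -0.2889 (C=16, D=29), p = 0.291248, fail to reject H0.


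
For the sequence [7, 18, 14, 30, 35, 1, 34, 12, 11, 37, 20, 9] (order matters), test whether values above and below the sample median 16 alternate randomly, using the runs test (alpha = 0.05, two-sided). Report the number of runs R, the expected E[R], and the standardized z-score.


Step 1: Compute median = 16; label A = above, B = below.
Labels in order: BABAABABBAAB  (n_A = 6, n_B = 6)
Step 2: Count runs R = 9.
Step 3: Under H0 (random ordering), E[R] = 2*n_A*n_B/(n_A+n_B) + 1 = 2*6*6/12 + 1 = 7.0000.
        Var[R] = 2*n_A*n_B*(2*n_A*n_B - n_A - n_B) / ((n_A+n_B)^2 * (n_A+n_B-1)) = 4320/1584 = 2.7273.
        SD[R] = 1.6514.
Step 4: Continuity-corrected z = (R - 0.5 - E[R]) / SD[R] = (9 - 0.5 - 7.0000) / 1.6514 = 0.9083.
Step 5: Two-sided p-value via normal approximation = 2*(1 - Phi(|z|)) = 0.363722.
Step 6: alpha = 0.05. fail to reject H0.

R = 9, z = 0.9083, p = 0.363722, fail to reject H0.


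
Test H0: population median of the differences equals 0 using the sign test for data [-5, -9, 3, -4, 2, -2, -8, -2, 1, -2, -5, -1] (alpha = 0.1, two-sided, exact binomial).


Step 1: Discard zero differences. Original n = 12; n_eff = number of nonzero differences = 12.
Nonzero differences (with sign): -5, -9, +3, -4, +2, -2, -8, -2, +1, -2, -5, -1
Step 2: Count signs: positive = 3, negative = 9.
Step 3: Under H0: P(positive) = 0.5, so the number of positives S ~ Bin(12, 0.5).
Step 4: Two-sided exact p-value = sum of Bin(12,0.5) probabilities at or below the observed probability = 0.145996.
Step 5: alpha = 0.1. fail to reject H0.

n_eff = 12, pos = 3, neg = 9, p = 0.145996, fail to reject H0.


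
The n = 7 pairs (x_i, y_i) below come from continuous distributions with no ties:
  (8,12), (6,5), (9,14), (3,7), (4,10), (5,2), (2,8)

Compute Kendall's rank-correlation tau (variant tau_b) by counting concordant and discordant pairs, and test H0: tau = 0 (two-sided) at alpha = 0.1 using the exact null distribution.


Step 1: Enumerate the 21 unordered pairs (i,j) with i<j and classify each by sign(x_j-x_i) * sign(y_j-y_i).
  (1,2):dx=-2,dy=-7->C; (1,3):dx=+1,dy=+2->C; (1,4):dx=-5,dy=-5->C; (1,5):dx=-4,dy=-2->C
  (1,6):dx=-3,dy=-10->C; (1,7):dx=-6,dy=-4->C; (2,3):dx=+3,dy=+9->C; (2,4):dx=-3,dy=+2->D
  (2,5):dx=-2,dy=+5->D; (2,6):dx=-1,dy=-3->C; (2,7):dx=-4,dy=+3->D; (3,4):dx=-6,dy=-7->C
  (3,5):dx=-5,dy=-4->C; (3,6):dx=-4,dy=-12->C; (3,7):dx=-7,dy=-6->C; (4,5):dx=+1,dy=+3->C
  (4,6):dx=+2,dy=-5->D; (4,7):dx=-1,dy=+1->D; (5,6):dx=+1,dy=-8->D; (5,7):dx=-2,dy=-2->C
  (6,7):dx=-3,dy=+6->D
Step 2: C = 14, D = 7, total pairs = 21.
Step 3: tau = (C - D)/(n(n-1)/2) = (14 - 7)/21 = 0.333333.
Step 4: Exact two-sided p-value (enumerate n! = 5040 permutations of y under H0): p = 0.381349.
Step 5: alpha = 0.1. fail to reject H0.

tau_b = 0.3333 (C=14, D=7), p = 0.381349, fail to reject H0.


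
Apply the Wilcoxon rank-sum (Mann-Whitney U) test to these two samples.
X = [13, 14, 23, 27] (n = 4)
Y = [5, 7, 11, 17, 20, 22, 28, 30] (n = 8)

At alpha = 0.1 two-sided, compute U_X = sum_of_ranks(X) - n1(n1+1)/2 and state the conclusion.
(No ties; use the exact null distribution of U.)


Step 1: Combine and sort all 12 observations; assign midranks.
sorted (value, group): (5,Y), (7,Y), (11,Y), (13,X), (14,X), (17,Y), (20,Y), (22,Y), (23,X), (27,X), (28,Y), (30,Y)
ranks: 5->1, 7->2, 11->3, 13->4, 14->5, 17->6, 20->7, 22->8, 23->9, 27->10, 28->11, 30->12
Step 2: Rank sum for X: R1 = 4 + 5 + 9 + 10 = 28.
Step 3: U_X = R1 - n1(n1+1)/2 = 28 - 4*5/2 = 28 - 10 = 18.
       U_Y = n1*n2 - U_X = 32 - 18 = 14.
Step 4: No ties, so the exact null distribution of U (based on enumerating the C(12,4) = 495 equally likely rank assignments) gives the two-sided p-value.
Step 5: p-value = 0.808081; compare to alpha = 0.1. fail to reject H0.

U_X = 18, p = 0.808081, fail to reject H0 at alpha = 0.1.


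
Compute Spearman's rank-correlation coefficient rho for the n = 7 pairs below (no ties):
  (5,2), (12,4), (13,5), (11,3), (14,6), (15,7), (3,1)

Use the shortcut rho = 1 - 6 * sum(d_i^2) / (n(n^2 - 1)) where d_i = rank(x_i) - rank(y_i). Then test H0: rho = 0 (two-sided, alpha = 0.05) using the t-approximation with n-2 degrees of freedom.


Step 1: Rank x and y separately (midranks; no ties here).
rank(x): 5->2, 12->4, 13->5, 11->3, 14->6, 15->7, 3->1
rank(y): 2->2, 4->4, 5->5, 3->3, 6->6, 7->7, 1->1
Step 2: d_i = R_x(i) - R_y(i); compute d_i^2.
  (2-2)^2=0, (4-4)^2=0, (5-5)^2=0, (3-3)^2=0, (6-6)^2=0, (7-7)^2=0, (1-1)^2=0
sum(d^2) = 0.
Step 3: rho = 1 - 6*0 / (7*(7^2 - 1)) = 1 - 0/336 = 1.000000.
Step 5: Two-sided p-value from the t-distribution with 5 df = 0.000000.
Step 6: alpha = 0.05. reject H0.

rho = 1.0000, p = 0.000000, reject H0 at alpha = 0.05.


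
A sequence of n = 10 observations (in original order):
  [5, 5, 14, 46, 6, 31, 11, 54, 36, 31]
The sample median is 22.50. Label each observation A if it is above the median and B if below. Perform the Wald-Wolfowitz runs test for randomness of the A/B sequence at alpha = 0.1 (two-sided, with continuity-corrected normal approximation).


Step 1: Compute median = 22.50; label A = above, B = below.
Labels in order: BBBABABAAA  (n_A = 5, n_B = 5)
Step 2: Count runs R = 6.
Step 3: Under H0 (random ordering), E[R] = 2*n_A*n_B/(n_A+n_B) + 1 = 2*5*5/10 + 1 = 6.0000.
        Var[R] = 2*n_A*n_B*(2*n_A*n_B - n_A - n_B) / ((n_A+n_B)^2 * (n_A+n_B-1)) = 2000/900 = 2.2222.
        SD[R] = 1.4907.
Step 4: R = E[R], so z = 0 with no continuity correction.
Step 5: Two-sided p-value via normal approximation = 2*(1 - Phi(|z|)) = 1.000000.
Step 6: alpha = 0.1. fail to reject H0.

R = 6, z = 0.0000, p = 1.000000, fail to reject H0.


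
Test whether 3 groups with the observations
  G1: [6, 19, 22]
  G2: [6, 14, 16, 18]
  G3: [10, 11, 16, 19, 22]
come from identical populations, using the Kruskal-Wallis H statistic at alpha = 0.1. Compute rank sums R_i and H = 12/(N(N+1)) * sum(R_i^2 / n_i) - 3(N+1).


Step 1: Combine all N = 12 observations and assign midranks.
sorted (value, group, rank): (6,G1,1.5), (6,G2,1.5), (10,G3,3), (11,G3,4), (14,G2,5), (16,G2,6.5), (16,G3,6.5), (18,G2,8), (19,G1,9.5), (19,G3,9.5), (22,G1,11.5), (22,G3,11.5)
Step 2: Sum ranks within each group.
R_1 = 22.5 (n_1 = 3)
R_2 = 21 (n_2 = 4)
R_3 = 34.5 (n_3 = 5)
Step 3: H = 12/(N(N+1)) * sum(R_i^2/n_i) - 3(N+1)
     = 12/(12*13) * (22.5^2/3 + 21^2/4 + 34.5^2/5) - 3*13
     = 0.076923 * 517.05 - 39
     = 0.773077.
Step 4: Ties present; correction factor C = 1 - 24/(12^3 - 12) = 0.986014. Corrected H = 0.773077 / 0.986014 = 0.784043.
Step 5: Under H0, H ~ chi^2(2); p-value = 0.675690.
Step 6: alpha = 0.1. fail to reject H0.

H = 0.7840, df = 2, p = 0.675690, fail to reject H0.


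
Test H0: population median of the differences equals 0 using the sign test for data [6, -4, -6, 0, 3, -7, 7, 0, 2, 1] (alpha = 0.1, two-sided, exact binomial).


Step 1: Discard zero differences. Original n = 10; n_eff = number of nonzero differences = 8.
Nonzero differences (with sign): +6, -4, -6, +3, -7, +7, +2, +1
Step 2: Count signs: positive = 5, negative = 3.
Step 3: Under H0: P(positive) = 0.5, so the number of positives S ~ Bin(8, 0.5).
Step 4: Two-sided exact p-value = sum of Bin(8,0.5) probabilities at or below the observed probability = 0.726562.
Step 5: alpha = 0.1. fail to reject H0.

n_eff = 8, pos = 5, neg = 3, p = 0.726562, fail to reject H0.


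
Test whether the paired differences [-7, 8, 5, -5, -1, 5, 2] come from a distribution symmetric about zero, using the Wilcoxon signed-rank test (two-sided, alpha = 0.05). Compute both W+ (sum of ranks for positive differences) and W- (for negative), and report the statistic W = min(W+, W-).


Step 1: Drop any zero differences (none here) and take |d_i|.
|d| = [7, 8, 5, 5, 1, 5, 2]
Step 2: Midrank |d_i| (ties get averaged ranks).
ranks: |7|->6, |8|->7, |5|->4, |5|->4, |1|->1, |5|->4, |2|->2
Step 3: Attach original signs; sum ranks with positive sign and with negative sign.
W+ = 7 + 4 + 4 + 2 = 17
W- = 6 + 4 + 1 = 11
(Check: W+ + W- = 28 should equal n(n+1)/2 = 28.)
Step 4: Test statistic W = min(W+, W-) = 11.
Step 5: Ties in |d|, so use the tie-corrected normal approximation.
        E[W] = n(n+1)/4 = 7*8/4 = 14.
        Tie groups: |d|=5 (t=3); sum(t^3 - t) = 24.
        Var[W] = n(n+1)(2n+1)/24 - sum(t^3-t)/48 = 840/24 - 24/48 = 34.5.
        z = (W - E[W]) / sqrt(Var[W]) = (11 - 14) / 5.8737 = -0.5108.
        Two-sided p = 2*Phi(z) = 0.609523.
Step 6: alpha = 0.05. fail to reject H0.

W+ = 17, W- = 11, W = min = 11, p = 0.609523, fail to reject H0.


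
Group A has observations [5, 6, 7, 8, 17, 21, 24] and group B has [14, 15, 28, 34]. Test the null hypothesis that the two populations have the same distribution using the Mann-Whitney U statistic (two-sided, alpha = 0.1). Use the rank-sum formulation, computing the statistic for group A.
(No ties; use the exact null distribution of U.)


Step 1: Combine and sort all 11 observations; assign midranks.
sorted (value, group): (5,X), (6,X), (7,X), (8,X), (14,Y), (15,Y), (17,X), (21,X), (24,X), (28,Y), (34,Y)
ranks: 5->1, 6->2, 7->3, 8->4, 14->5, 15->6, 17->7, 21->8, 24->9, 28->10, 34->11
Step 2: Rank sum for X: R1 = 1 + 2 + 3 + 4 + 7 + 8 + 9 = 34.
Step 3: U_X = R1 - n1(n1+1)/2 = 34 - 7*8/2 = 34 - 28 = 6.
       U_Y = n1*n2 - U_X = 28 - 6 = 22.
Step 4: No ties, so the exact null distribution of U (based on enumerating the C(11,7) = 330 equally likely rank assignments) gives the two-sided p-value.
Step 5: p-value = 0.163636; compare to alpha = 0.1. fail to reject H0.

U_X = 6, p = 0.163636, fail to reject H0 at alpha = 0.1.


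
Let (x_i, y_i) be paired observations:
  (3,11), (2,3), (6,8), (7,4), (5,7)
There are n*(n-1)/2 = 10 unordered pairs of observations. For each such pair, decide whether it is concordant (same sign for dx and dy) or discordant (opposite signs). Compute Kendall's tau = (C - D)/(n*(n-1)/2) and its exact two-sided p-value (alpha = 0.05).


Step 1: Enumerate the 10 unordered pairs (i,j) with i<j and classify each by sign(x_j-x_i) * sign(y_j-y_i).
  (1,2):dx=-1,dy=-8->C; (1,3):dx=+3,dy=-3->D; (1,4):dx=+4,dy=-7->D; (1,5):dx=+2,dy=-4->D
  (2,3):dx=+4,dy=+5->C; (2,4):dx=+5,dy=+1->C; (2,5):dx=+3,dy=+4->C; (3,4):dx=+1,dy=-4->D
  (3,5):dx=-1,dy=-1->C; (4,5):dx=-2,dy=+3->D
Step 2: C = 5, D = 5, total pairs = 10.
Step 3: tau = (C - D)/(n(n-1)/2) = (5 - 5)/10 = 0.000000.
Step 4: Exact two-sided p-value (enumerate n! = 120 permutations of y under H0): p = 1.000000.
Step 5: alpha = 0.05. fail to reject H0.

tau_b = 0.0000 (C=5, D=5), p = 1.000000, fail to reject H0.


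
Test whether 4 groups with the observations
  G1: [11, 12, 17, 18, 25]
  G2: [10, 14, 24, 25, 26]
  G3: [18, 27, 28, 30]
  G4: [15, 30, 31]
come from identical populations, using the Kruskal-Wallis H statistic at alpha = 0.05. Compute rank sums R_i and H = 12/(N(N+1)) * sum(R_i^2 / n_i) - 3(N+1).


Step 1: Combine all N = 17 observations and assign midranks.
sorted (value, group, rank): (10,G2,1), (11,G1,2), (12,G1,3), (14,G2,4), (15,G4,5), (17,G1,6), (18,G1,7.5), (18,G3,7.5), (24,G2,9), (25,G1,10.5), (25,G2,10.5), (26,G2,12), (27,G3,13), (28,G3,14), (30,G3,15.5), (30,G4,15.5), (31,G4,17)
Step 2: Sum ranks within each group.
R_1 = 29 (n_1 = 5)
R_2 = 36.5 (n_2 = 5)
R_3 = 50 (n_3 = 4)
R_4 = 37.5 (n_4 = 3)
Step 3: H = 12/(N(N+1)) * sum(R_i^2/n_i) - 3(N+1)
     = 12/(17*18) * (29^2/5 + 36.5^2/5 + 50^2/4 + 37.5^2/3) - 3*18
     = 0.039216 * 1528.4 - 54
     = 5.937255.
Step 4: Ties present; correction factor C = 1 - 18/(17^3 - 17) = 0.996324. Corrected H = 5.937255 / 0.996324 = 5.959164.
Step 5: Under H0, H ~ chi^2(3); p-value = 0.113614.
Step 6: alpha = 0.05. fail to reject H0.

H = 5.9592, df = 3, p = 0.113614, fail to reject H0.


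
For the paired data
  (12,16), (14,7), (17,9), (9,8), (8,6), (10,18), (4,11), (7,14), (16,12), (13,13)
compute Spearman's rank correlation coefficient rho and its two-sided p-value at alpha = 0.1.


Step 1: Rank x and y separately (midranks; no ties here).
rank(x): 12->6, 14->8, 17->10, 9->4, 8->3, 10->5, 4->1, 7->2, 16->9, 13->7
rank(y): 16->9, 7->2, 9->4, 8->3, 6->1, 18->10, 11->5, 14->8, 12->6, 13->7
Step 2: d_i = R_x(i) - R_y(i); compute d_i^2.
  (6-9)^2=9, (8-2)^2=36, (10-4)^2=36, (4-3)^2=1, (3-1)^2=4, (5-10)^2=25, (1-5)^2=16, (2-8)^2=36, (9-6)^2=9, (7-7)^2=0
sum(d^2) = 172.
Step 3: rho = 1 - 6*172 / (10*(10^2 - 1)) = 1 - 1032/990 = -0.042424.
Step 4: Under H0, t = rho * sqrt((n-2)/(1-rho^2)) = -0.1201 ~ t(8).
Step 5: Two-sided p-value from the t-distribution with 8 df = 0.907364.
Step 6: alpha = 0.1. fail to reject H0.

rho = -0.0424, p = 0.907364, fail to reject H0 at alpha = 0.1.


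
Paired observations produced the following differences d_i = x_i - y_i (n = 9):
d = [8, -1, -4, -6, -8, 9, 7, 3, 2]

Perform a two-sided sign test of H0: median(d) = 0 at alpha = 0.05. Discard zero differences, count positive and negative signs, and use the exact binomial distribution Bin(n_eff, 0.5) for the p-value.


Step 1: Discard zero differences. Original n = 9; n_eff = number of nonzero differences = 9.
Nonzero differences (with sign): +8, -1, -4, -6, -8, +9, +7, +3, +2
Step 2: Count signs: positive = 5, negative = 4.
Step 3: Under H0: P(positive) = 0.5, so the number of positives S ~ Bin(9, 0.5).
Step 4: Two-sided exact p-value = sum of Bin(9,0.5) probabilities at or below the observed probability = 1.000000.
Step 5: alpha = 0.05. fail to reject H0.

n_eff = 9, pos = 5, neg = 4, p = 1.000000, fail to reject H0.


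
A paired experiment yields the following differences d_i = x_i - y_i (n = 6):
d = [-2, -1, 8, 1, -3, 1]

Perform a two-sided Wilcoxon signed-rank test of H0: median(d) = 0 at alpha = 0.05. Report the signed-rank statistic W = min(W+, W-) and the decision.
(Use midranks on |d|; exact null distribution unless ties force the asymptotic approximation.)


Step 1: Drop any zero differences (none here) and take |d_i|.
|d| = [2, 1, 8, 1, 3, 1]
Step 2: Midrank |d_i| (ties get averaged ranks).
ranks: |2|->4, |1|->2, |8|->6, |1|->2, |3|->5, |1|->2
Step 3: Attach original signs; sum ranks with positive sign and with negative sign.
W+ = 6 + 2 + 2 = 10
W- = 4 + 2 + 5 = 11
(Check: W+ + W- = 21 should equal n(n+1)/2 = 21.)
Step 4: Test statistic W = min(W+, W-) = 10.
Step 5: Ties in |d|, so use the tie-corrected normal approximation.
        E[W] = n(n+1)/4 = 6*7/4 = 10.5.
        Tie groups: |d|=1 (t=3); sum(t^3 - t) = 24.
        Var[W] = n(n+1)(2n+1)/24 - sum(t^3-t)/48 = 546/24 - 24/48 = 22.25.
        z = (W - E[W]) / sqrt(Var[W]) = (10 - 10.5) / 4.7170 = -0.1060.
        Two-sided p = 2*Phi(z) = 0.915583.
Step 6: alpha = 0.05. fail to reject H0.

W+ = 10, W- = 11, W = min = 10, p = 0.915583, fail to reject H0.


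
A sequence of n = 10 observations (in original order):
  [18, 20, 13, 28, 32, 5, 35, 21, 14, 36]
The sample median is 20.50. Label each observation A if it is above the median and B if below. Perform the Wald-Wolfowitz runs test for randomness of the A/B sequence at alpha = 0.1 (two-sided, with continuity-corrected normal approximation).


Step 1: Compute median = 20.50; label A = above, B = below.
Labels in order: BBBAABAABA  (n_A = 5, n_B = 5)
Step 2: Count runs R = 6.
Step 3: Under H0 (random ordering), E[R] = 2*n_A*n_B/(n_A+n_B) + 1 = 2*5*5/10 + 1 = 6.0000.
        Var[R] = 2*n_A*n_B*(2*n_A*n_B - n_A - n_B) / ((n_A+n_B)^2 * (n_A+n_B-1)) = 2000/900 = 2.2222.
        SD[R] = 1.4907.
Step 4: R = E[R], so z = 0 with no continuity correction.
Step 5: Two-sided p-value via normal approximation = 2*(1 - Phi(|z|)) = 1.000000.
Step 6: alpha = 0.1. fail to reject H0.

R = 6, z = 0.0000, p = 1.000000, fail to reject H0.


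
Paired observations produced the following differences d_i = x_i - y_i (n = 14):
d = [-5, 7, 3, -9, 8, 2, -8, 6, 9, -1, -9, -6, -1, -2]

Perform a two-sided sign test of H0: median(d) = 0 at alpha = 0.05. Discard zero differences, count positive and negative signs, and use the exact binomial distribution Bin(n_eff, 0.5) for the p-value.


Step 1: Discard zero differences. Original n = 14; n_eff = number of nonzero differences = 14.
Nonzero differences (with sign): -5, +7, +3, -9, +8, +2, -8, +6, +9, -1, -9, -6, -1, -2
Step 2: Count signs: positive = 6, negative = 8.
Step 3: Under H0: P(positive) = 0.5, so the number of positives S ~ Bin(14, 0.5).
Step 4: Two-sided exact p-value = sum of Bin(14,0.5) probabilities at or below the observed probability = 0.790527.
Step 5: alpha = 0.05. fail to reject H0.

n_eff = 14, pos = 6, neg = 8, p = 0.790527, fail to reject H0.


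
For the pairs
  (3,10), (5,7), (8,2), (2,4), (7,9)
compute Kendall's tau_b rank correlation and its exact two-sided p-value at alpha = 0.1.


Step 1: Enumerate the 10 unordered pairs (i,j) with i<j and classify each by sign(x_j-x_i) * sign(y_j-y_i).
  (1,2):dx=+2,dy=-3->D; (1,3):dx=+5,dy=-8->D; (1,4):dx=-1,dy=-6->C; (1,5):dx=+4,dy=-1->D
  (2,3):dx=+3,dy=-5->D; (2,4):dx=-3,dy=-3->C; (2,5):dx=+2,dy=+2->C; (3,4):dx=-6,dy=+2->D
  (3,5):dx=-1,dy=+7->D; (4,5):dx=+5,dy=+5->C
Step 2: C = 4, D = 6, total pairs = 10.
Step 3: tau = (C - D)/(n(n-1)/2) = (4 - 6)/10 = -0.200000.
Step 4: Exact two-sided p-value (enumerate n! = 120 permutations of y under H0): p = 0.816667.
Step 5: alpha = 0.1. fail to reject H0.

tau_b = -0.2000 (C=4, D=6), p = 0.816667, fail to reject H0.


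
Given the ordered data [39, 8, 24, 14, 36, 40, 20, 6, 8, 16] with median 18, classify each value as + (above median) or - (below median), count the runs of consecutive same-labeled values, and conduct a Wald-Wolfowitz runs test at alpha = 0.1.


Step 1: Compute median = 18; label A = above, B = below.
Labels in order: ABABAAABBB  (n_A = 5, n_B = 5)
Step 2: Count runs R = 6.
Step 3: Under H0 (random ordering), E[R] = 2*n_A*n_B/(n_A+n_B) + 1 = 2*5*5/10 + 1 = 6.0000.
        Var[R] = 2*n_A*n_B*(2*n_A*n_B - n_A - n_B) / ((n_A+n_B)^2 * (n_A+n_B-1)) = 2000/900 = 2.2222.
        SD[R] = 1.4907.
Step 4: R = E[R], so z = 0 with no continuity correction.
Step 5: Two-sided p-value via normal approximation = 2*(1 - Phi(|z|)) = 1.000000.
Step 6: alpha = 0.1. fail to reject H0.

R = 6, z = 0.0000, p = 1.000000, fail to reject H0.


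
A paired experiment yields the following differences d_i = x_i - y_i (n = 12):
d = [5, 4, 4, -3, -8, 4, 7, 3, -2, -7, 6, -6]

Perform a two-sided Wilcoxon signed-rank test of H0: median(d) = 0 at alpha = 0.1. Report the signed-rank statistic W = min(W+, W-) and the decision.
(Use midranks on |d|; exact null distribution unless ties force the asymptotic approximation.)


Step 1: Drop any zero differences (none here) and take |d_i|.
|d| = [5, 4, 4, 3, 8, 4, 7, 3, 2, 7, 6, 6]
Step 2: Midrank |d_i| (ties get averaged ranks).
ranks: |5|->7, |4|->5, |4|->5, |3|->2.5, |8|->12, |4|->5, |7|->10.5, |3|->2.5, |2|->1, |7|->10.5, |6|->8.5, |6|->8.5
Step 3: Attach original signs; sum ranks with positive sign and with negative sign.
W+ = 7 + 5 + 5 + 5 + 10.5 + 2.5 + 8.5 = 43.5
W- = 2.5 + 12 + 1 + 10.5 + 8.5 = 34.5
(Check: W+ + W- = 78 should equal n(n+1)/2 = 78.)
Step 4: Test statistic W = min(W+, W-) = 34.5.
Step 5: Ties in |d|, so use the tie-corrected normal approximation.
        E[W] = n(n+1)/4 = 12*13/4 = 39.
        Tie groups: |d|=3 (t=2), |d|=4 (t=3), |d|=6 (t=2), |d|=7 (t=2); sum(t^3 - t) = 42.
        Var[W] = n(n+1)(2n+1)/24 - sum(t^3-t)/48 = 3900/24 - 42/48 = 161.625.
        z = (W - E[W]) / sqrt(Var[W]) = (34.5 - 39) / 12.7132 = -0.3540.
        Two-sided p = 2*Phi(z) = 0.723366.
Step 6: alpha = 0.1. fail to reject H0.

W+ = 43.5, W- = 34.5, W = min = 34.5, p = 0.723366, fail to reject H0.


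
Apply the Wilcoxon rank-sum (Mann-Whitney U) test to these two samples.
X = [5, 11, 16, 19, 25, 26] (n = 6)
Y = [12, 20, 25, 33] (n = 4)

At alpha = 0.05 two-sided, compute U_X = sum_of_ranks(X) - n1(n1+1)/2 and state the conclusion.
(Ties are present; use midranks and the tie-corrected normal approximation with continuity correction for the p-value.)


Step 1: Combine and sort all 10 observations; assign midranks.
sorted (value, group): (5,X), (11,X), (12,Y), (16,X), (19,X), (20,Y), (25,X), (25,Y), (26,X), (33,Y)
ranks: 5->1, 11->2, 12->3, 16->4, 19->5, 20->6, 25->7.5, 25->7.5, 26->9, 33->10
Step 2: Rank sum for X: R1 = 1 + 2 + 4 + 5 + 7.5 + 9 = 28.5.
Step 3: U_X = R1 - n1(n1+1)/2 = 28.5 - 6*7/2 = 28.5 - 21 = 7.5.
       U_Y = n1*n2 - U_X = 24 - 7.5 = 16.5.
Step 4: Ties are present, so use the tie-corrected normal approximation (with continuity correction) for the p-value.
Step 5: p-value = 0.392330; compare to alpha = 0.05. fail to reject H0.

U_X = 7.5, p = 0.392330, fail to reject H0 at alpha = 0.05.


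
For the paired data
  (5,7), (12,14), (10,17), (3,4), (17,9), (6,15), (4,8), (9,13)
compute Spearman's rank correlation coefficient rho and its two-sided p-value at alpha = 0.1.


Step 1: Rank x and y separately (midranks; no ties here).
rank(x): 5->3, 12->7, 10->6, 3->1, 17->8, 6->4, 4->2, 9->5
rank(y): 7->2, 14->6, 17->8, 4->1, 9->4, 15->7, 8->3, 13->5
Step 2: d_i = R_x(i) - R_y(i); compute d_i^2.
  (3-2)^2=1, (7-6)^2=1, (6-8)^2=4, (1-1)^2=0, (8-4)^2=16, (4-7)^2=9, (2-3)^2=1, (5-5)^2=0
sum(d^2) = 32.
Step 3: rho = 1 - 6*32 / (8*(8^2 - 1)) = 1 - 192/504 = 0.619048.
Step 4: Under H0, t = rho * sqrt((n-2)/(1-rho^2)) = 1.9308 ~ t(6).
Step 5: Two-sided p-value from the t-distribution with 6 df = 0.101733.
Step 6: alpha = 0.1. fail to reject H0.

rho = 0.6190, p = 0.101733, fail to reject H0 at alpha = 0.1.
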